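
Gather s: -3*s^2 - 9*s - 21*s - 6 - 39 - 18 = -3*s^2 - 30*s - 63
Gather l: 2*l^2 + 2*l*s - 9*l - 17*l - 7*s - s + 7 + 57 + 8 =2*l^2 + l*(2*s - 26) - 8*s + 72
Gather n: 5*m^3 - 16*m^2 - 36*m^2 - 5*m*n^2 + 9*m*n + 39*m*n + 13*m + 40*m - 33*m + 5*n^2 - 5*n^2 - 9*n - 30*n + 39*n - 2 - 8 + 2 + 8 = 5*m^3 - 52*m^2 - 5*m*n^2 + 48*m*n + 20*m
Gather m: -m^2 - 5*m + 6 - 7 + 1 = -m^2 - 5*m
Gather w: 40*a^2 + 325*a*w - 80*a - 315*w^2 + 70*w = 40*a^2 - 80*a - 315*w^2 + w*(325*a + 70)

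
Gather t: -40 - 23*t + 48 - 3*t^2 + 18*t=-3*t^2 - 5*t + 8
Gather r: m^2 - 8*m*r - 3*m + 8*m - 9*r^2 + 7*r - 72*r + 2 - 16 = m^2 + 5*m - 9*r^2 + r*(-8*m - 65) - 14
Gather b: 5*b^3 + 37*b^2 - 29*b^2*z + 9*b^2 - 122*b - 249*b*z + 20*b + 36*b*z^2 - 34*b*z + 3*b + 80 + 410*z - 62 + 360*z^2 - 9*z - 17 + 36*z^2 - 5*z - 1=5*b^3 + b^2*(46 - 29*z) + b*(36*z^2 - 283*z - 99) + 396*z^2 + 396*z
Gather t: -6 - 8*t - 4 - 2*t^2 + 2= -2*t^2 - 8*t - 8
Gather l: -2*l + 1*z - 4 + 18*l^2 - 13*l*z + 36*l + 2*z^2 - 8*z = 18*l^2 + l*(34 - 13*z) + 2*z^2 - 7*z - 4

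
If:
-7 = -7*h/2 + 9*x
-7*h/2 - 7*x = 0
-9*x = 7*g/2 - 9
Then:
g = 207/56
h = 7/8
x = -7/16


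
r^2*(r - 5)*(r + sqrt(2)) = r^4 - 5*r^3 + sqrt(2)*r^3 - 5*sqrt(2)*r^2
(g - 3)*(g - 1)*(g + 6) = g^3 + 2*g^2 - 21*g + 18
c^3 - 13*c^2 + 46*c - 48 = (c - 8)*(c - 3)*(c - 2)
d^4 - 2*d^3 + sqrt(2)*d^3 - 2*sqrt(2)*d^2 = d^2*(d - 2)*(d + sqrt(2))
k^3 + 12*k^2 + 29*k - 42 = (k - 1)*(k + 6)*(k + 7)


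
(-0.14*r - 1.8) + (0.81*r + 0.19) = 0.67*r - 1.61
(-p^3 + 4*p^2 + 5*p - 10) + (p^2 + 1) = -p^3 + 5*p^2 + 5*p - 9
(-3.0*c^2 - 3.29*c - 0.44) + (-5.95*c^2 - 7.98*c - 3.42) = -8.95*c^2 - 11.27*c - 3.86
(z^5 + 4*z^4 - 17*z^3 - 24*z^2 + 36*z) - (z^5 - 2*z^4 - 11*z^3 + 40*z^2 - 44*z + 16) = 6*z^4 - 6*z^3 - 64*z^2 + 80*z - 16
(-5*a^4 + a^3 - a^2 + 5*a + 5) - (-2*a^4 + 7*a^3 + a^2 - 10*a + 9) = -3*a^4 - 6*a^3 - 2*a^2 + 15*a - 4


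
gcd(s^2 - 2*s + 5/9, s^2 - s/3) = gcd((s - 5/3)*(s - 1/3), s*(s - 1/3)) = s - 1/3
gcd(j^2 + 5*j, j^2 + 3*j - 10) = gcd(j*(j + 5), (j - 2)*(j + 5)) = j + 5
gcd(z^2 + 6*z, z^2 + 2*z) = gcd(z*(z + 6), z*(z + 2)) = z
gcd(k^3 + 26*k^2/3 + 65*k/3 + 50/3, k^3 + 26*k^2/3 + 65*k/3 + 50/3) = k^3 + 26*k^2/3 + 65*k/3 + 50/3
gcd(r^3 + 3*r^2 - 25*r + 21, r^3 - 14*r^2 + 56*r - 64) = 1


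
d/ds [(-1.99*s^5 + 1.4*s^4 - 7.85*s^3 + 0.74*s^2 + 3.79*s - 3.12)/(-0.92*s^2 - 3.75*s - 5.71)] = (5.4924*s^6 + 27.274*s^5 + 48.2865*s^4 + 26.899*s^3 + 135.1823*s^2 - 14.1916*s - 33.3409)/(0.8464*s^4 + 6.9*s^3 + 24.5689*s^2 + 42.825*s + 32.6041)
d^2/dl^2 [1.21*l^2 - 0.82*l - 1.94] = 2.42000000000000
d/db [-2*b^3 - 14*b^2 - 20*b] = -6*b^2 - 28*b - 20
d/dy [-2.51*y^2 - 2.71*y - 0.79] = -5.02*y - 2.71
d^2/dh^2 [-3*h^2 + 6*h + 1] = -6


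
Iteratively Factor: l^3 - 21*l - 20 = (l + 1)*(l^2 - l - 20) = (l - 5)*(l + 1)*(l + 4)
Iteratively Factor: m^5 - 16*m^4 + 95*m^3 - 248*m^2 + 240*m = (m)*(m^4 - 16*m^3 + 95*m^2 - 248*m + 240) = m*(m - 4)*(m^3 - 12*m^2 + 47*m - 60) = m*(m - 4)^2*(m^2 - 8*m + 15) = m*(m - 5)*(m - 4)^2*(m - 3)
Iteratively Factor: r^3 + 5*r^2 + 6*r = (r + 3)*(r^2 + 2*r) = (r + 2)*(r + 3)*(r)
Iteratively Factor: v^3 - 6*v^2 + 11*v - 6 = (v - 3)*(v^2 - 3*v + 2) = (v - 3)*(v - 2)*(v - 1)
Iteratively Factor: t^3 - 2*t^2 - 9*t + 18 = (t + 3)*(t^2 - 5*t + 6) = (t - 2)*(t + 3)*(t - 3)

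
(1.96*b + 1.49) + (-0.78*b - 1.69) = 1.18*b - 0.2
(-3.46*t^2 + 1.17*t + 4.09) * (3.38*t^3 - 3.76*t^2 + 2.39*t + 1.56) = -11.6948*t^5 + 16.9642*t^4 + 1.1556*t^3 - 17.9797*t^2 + 11.6003*t + 6.3804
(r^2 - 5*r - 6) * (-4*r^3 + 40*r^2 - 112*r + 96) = -4*r^5 + 60*r^4 - 288*r^3 + 416*r^2 + 192*r - 576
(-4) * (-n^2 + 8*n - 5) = 4*n^2 - 32*n + 20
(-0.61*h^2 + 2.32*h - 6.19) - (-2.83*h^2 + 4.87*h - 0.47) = 2.22*h^2 - 2.55*h - 5.72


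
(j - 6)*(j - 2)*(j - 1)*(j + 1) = j^4 - 8*j^3 + 11*j^2 + 8*j - 12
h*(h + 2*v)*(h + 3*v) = h^3 + 5*h^2*v + 6*h*v^2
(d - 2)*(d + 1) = d^2 - d - 2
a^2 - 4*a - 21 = (a - 7)*(a + 3)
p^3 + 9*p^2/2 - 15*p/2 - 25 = (p - 5/2)*(p + 2)*(p + 5)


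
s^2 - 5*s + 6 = (s - 3)*(s - 2)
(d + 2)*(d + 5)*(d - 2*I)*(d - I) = d^4 + 7*d^3 - 3*I*d^3 + 8*d^2 - 21*I*d^2 - 14*d - 30*I*d - 20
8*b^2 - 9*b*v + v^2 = (-8*b + v)*(-b + v)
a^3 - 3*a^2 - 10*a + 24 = (a - 4)*(a - 2)*(a + 3)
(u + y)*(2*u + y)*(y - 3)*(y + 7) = 2*u^2*y^2 + 8*u^2*y - 42*u^2 + 3*u*y^3 + 12*u*y^2 - 63*u*y + y^4 + 4*y^3 - 21*y^2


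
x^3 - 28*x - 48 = (x - 6)*(x + 2)*(x + 4)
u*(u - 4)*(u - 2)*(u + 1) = u^4 - 5*u^3 + 2*u^2 + 8*u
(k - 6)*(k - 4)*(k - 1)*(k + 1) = k^4 - 10*k^3 + 23*k^2 + 10*k - 24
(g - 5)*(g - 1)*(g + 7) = g^3 + g^2 - 37*g + 35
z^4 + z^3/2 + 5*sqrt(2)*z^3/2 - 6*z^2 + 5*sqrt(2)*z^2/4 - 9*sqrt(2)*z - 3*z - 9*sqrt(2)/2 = (z + 1/2)*(z - 3*sqrt(2)/2)*(z + sqrt(2))*(z + 3*sqrt(2))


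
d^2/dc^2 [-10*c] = 0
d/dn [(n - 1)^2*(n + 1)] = (n - 1)*(3*n + 1)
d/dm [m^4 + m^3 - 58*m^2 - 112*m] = 4*m^3 + 3*m^2 - 116*m - 112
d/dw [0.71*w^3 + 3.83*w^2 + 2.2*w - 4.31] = 2.13*w^2 + 7.66*w + 2.2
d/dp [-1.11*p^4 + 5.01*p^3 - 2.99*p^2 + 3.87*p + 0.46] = -4.44*p^3 + 15.03*p^2 - 5.98*p + 3.87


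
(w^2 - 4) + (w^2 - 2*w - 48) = 2*w^2 - 2*w - 52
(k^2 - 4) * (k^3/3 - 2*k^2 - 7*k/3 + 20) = k^5/3 - 2*k^4 - 11*k^3/3 + 28*k^2 + 28*k/3 - 80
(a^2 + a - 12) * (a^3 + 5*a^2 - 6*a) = a^5 + 6*a^4 - 13*a^3 - 66*a^2 + 72*a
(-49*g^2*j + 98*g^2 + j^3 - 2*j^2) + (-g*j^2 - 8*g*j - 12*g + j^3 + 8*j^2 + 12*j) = -49*g^2*j + 98*g^2 - g*j^2 - 8*g*j - 12*g + 2*j^3 + 6*j^2 + 12*j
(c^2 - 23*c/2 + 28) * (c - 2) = c^3 - 27*c^2/2 + 51*c - 56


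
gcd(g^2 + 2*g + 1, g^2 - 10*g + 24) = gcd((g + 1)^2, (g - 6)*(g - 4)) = 1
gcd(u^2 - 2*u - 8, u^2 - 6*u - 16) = u + 2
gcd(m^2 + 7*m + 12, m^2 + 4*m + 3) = m + 3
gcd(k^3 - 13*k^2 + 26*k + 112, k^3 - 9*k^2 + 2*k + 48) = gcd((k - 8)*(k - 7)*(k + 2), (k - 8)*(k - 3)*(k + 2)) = k^2 - 6*k - 16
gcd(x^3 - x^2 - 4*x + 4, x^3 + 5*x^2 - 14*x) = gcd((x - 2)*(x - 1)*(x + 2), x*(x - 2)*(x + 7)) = x - 2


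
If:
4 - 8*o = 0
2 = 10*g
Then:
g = 1/5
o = 1/2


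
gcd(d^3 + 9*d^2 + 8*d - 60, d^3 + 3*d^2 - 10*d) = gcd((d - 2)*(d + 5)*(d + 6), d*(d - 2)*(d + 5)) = d^2 + 3*d - 10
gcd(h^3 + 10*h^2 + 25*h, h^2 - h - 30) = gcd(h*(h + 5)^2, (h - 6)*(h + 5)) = h + 5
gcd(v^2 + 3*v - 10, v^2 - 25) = v + 5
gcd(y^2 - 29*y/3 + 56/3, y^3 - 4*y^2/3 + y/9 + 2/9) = 1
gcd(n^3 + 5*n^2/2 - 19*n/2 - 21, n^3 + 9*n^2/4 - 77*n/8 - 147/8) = n^2 + n/2 - 21/2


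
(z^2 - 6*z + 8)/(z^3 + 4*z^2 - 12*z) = (z - 4)/(z*(z + 6))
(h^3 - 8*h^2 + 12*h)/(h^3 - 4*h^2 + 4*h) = (h - 6)/(h - 2)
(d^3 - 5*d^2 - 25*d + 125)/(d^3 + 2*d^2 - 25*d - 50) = (d - 5)/(d + 2)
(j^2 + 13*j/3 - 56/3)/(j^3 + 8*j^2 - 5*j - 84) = (j - 8/3)/(j^2 + j - 12)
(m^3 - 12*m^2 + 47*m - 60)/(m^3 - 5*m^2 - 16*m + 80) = (m - 3)/(m + 4)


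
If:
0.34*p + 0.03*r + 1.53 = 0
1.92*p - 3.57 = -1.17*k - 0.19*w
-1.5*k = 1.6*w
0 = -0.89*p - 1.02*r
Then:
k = 13.04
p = -4.88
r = 4.25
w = -12.22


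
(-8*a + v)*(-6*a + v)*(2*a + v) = 96*a^3 + 20*a^2*v - 12*a*v^2 + v^3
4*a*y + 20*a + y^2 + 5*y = (4*a + y)*(y + 5)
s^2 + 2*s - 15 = (s - 3)*(s + 5)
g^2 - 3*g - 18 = (g - 6)*(g + 3)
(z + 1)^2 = z^2 + 2*z + 1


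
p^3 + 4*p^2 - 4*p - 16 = (p - 2)*(p + 2)*(p + 4)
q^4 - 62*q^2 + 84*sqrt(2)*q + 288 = (q - 4*sqrt(2))*(q - 3*sqrt(2))*(q + sqrt(2))*(q + 6*sqrt(2))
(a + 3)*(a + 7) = a^2 + 10*a + 21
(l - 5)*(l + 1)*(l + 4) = l^3 - 21*l - 20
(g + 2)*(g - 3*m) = g^2 - 3*g*m + 2*g - 6*m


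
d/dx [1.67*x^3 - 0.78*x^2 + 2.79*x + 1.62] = 5.01*x^2 - 1.56*x + 2.79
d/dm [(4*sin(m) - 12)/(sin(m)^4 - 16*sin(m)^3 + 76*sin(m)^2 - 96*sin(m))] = 4*(-3*sin(m)^4 + 44*sin(m)^3 - 220*sin(m)^2 + 456*sin(m) - 288)*cos(m)/((sin(m) - 8)^2*(sin(m) - 6)^2*(sin(m) - 2)^2*sin(m)^2)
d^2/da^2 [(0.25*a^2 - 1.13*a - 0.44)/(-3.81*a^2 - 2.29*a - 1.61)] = (37.168836*a^3 + 47.523654*a^2 - 18.555462*a - 10.411644)/(55.306341*a^6 + 99.725607*a^5 + 130.052826*a^4 + 96.291523*a^3 + 54.956706*a^2 + 17.807727*a + 4.173281)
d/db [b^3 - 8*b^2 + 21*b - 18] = 3*b^2 - 16*b + 21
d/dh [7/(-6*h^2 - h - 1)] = 7*(12*h + 1)/(6*h^2 + h + 1)^2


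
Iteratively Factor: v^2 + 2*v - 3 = (v + 3)*(v - 1)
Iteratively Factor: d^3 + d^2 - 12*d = (d + 4)*(d^2 - 3*d) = d*(d + 4)*(d - 3)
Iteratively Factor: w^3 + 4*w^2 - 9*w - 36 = (w + 4)*(w^2 - 9) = (w + 3)*(w + 4)*(w - 3)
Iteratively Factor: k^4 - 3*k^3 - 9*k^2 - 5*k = (k + 1)*(k^3 - 4*k^2 - 5*k) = (k + 1)^2*(k^2 - 5*k) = (k - 5)*(k + 1)^2*(k)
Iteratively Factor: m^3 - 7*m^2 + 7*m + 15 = (m + 1)*(m^2 - 8*m + 15) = (m - 3)*(m + 1)*(m - 5)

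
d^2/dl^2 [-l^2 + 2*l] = -2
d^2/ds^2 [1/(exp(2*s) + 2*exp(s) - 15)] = 2*(4*(exp(s) + 1)^2*exp(s) - (2*exp(s) + 1)*(exp(2*s) + 2*exp(s) - 15))*exp(s)/(exp(2*s) + 2*exp(s) - 15)^3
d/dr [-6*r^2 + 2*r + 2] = 2 - 12*r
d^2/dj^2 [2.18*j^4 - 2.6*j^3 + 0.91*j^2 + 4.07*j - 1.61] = 26.16*j^2 - 15.6*j + 1.82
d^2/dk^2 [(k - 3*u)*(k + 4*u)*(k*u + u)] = 2*u*(3*k + u + 1)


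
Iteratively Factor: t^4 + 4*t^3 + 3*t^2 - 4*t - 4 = (t - 1)*(t^3 + 5*t^2 + 8*t + 4) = (t - 1)*(t + 1)*(t^2 + 4*t + 4) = (t - 1)*(t + 1)*(t + 2)*(t + 2)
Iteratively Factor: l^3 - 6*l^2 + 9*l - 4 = (l - 4)*(l^2 - 2*l + 1) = (l - 4)*(l - 1)*(l - 1)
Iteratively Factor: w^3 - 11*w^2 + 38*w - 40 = (w - 5)*(w^2 - 6*w + 8) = (w - 5)*(w - 4)*(w - 2)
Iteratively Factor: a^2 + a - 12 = (a + 4)*(a - 3)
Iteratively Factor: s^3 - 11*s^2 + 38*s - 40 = (s - 2)*(s^2 - 9*s + 20) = (s - 4)*(s - 2)*(s - 5)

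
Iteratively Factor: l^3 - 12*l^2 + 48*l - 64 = (l - 4)*(l^2 - 8*l + 16) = (l - 4)^2*(l - 4)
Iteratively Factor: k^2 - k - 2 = (k - 2)*(k + 1)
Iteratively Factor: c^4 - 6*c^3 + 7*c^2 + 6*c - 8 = (c + 1)*(c^3 - 7*c^2 + 14*c - 8) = (c - 4)*(c + 1)*(c^2 - 3*c + 2) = (c - 4)*(c - 1)*(c + 1)*(c - 2)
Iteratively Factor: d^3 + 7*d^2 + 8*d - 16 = (d - 1)*(d^2 + 8*d + 16) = (d - 1)*(d + 4)*(d + 4)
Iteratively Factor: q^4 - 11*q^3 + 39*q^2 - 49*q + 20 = (q - 5)*(q^3 - 6*q^2 + 9*q - 4) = (q - 5)*(q - 1)*(q^2 - 5*q + 4) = (q - 5)*(q - 4)*(q - 1)*(q - 1)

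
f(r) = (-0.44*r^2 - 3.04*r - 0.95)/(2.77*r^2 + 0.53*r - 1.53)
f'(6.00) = 0.03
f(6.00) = -0.35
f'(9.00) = 0.01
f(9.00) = -0.28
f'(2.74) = 0.20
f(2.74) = -0.61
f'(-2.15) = 0.28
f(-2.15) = 0.35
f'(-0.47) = 2.83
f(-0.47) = -0.33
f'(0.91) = 11.56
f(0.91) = -3.27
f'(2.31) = 0.31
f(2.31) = -0.71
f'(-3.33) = 0.10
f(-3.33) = 0.16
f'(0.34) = 7.88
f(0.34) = 1.98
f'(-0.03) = 2.08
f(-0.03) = 0.56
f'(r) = (-5.54*r - 0.53)*(-0.44*r^2 - 3.04*r - 0.95)/(2.77*r^2 + 0.53*r - 1.53)^2 + (-0.88*r - 3.04)/(2.77*r^2 + 0.53*r - 1.53)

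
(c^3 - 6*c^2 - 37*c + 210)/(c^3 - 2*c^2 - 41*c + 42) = (c - 5)/(c - 1)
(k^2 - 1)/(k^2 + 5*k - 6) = (k + 1)/(k + 6)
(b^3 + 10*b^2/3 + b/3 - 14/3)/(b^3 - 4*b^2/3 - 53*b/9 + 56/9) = 3*(b + 2)/(3*b - 8)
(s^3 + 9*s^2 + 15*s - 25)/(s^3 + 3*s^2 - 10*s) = (s^2 + 4*s - 5)/(s*(s - 2))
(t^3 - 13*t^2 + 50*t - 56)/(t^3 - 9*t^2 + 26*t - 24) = (t - 7)/(t - 3)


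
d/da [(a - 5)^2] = 2*a - 10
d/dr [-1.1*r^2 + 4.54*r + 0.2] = 4.54 - 2.2*r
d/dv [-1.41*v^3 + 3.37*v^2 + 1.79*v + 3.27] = -4.23*v^2 + 6.74*v + 1.79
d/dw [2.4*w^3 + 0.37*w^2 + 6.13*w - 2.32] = 7.2*w^2 + 0.74*w + 6.13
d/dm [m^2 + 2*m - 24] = 2*m + 2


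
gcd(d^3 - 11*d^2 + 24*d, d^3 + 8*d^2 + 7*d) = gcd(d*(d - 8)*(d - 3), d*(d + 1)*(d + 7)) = d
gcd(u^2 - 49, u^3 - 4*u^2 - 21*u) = u - 7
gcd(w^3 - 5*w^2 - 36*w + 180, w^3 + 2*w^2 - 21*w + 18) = w + 6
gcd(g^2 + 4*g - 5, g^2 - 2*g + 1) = g - 1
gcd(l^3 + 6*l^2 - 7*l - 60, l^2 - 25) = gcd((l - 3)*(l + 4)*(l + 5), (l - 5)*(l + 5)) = l + 5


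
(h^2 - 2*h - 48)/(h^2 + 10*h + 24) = (h - 8)/(h + 4)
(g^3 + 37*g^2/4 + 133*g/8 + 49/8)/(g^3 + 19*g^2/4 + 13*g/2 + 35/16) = 2*(g + 7)/(2*g + 5)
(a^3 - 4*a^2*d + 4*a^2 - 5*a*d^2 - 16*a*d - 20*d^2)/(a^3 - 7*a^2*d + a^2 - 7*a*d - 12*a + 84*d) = (a^2 - 4*a*d - 5*d^2)/(a^2 - 7*a*d - 3*a + 21*d)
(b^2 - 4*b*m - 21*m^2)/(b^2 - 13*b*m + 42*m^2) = (b + 3*m)/(b - 6*m)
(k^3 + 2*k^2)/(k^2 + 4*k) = k*(k + 2)/(k + 4)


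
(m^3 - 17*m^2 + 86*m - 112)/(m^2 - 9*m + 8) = (m^2 - 9*m + 14)/(m - 1)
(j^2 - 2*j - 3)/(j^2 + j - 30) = (j^2 - 2*j - 3)/(j^2 + j - 30)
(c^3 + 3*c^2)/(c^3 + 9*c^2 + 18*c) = c/(c + 6)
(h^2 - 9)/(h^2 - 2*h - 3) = (h + 3)/(h + 1)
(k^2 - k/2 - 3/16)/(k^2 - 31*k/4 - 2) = (k - 3/4)/(k - 8)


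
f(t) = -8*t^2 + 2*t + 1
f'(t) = 2 - 16*t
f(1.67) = -17.97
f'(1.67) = -24.72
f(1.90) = -24.08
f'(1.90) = -28.40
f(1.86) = -22.96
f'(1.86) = -27.76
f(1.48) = -13.56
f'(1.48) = -21.68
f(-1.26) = -14.22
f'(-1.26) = 22.16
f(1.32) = -10.30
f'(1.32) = -19.12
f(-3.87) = -126.56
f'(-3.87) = 63.92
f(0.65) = -1.08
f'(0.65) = -8.40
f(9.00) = -629.00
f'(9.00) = -142.00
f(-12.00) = -1175.00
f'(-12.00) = 194.00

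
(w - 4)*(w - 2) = w^2 - 6*w + 8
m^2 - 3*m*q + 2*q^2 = (m - 2*q)*(m - q)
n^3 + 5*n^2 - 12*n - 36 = (n - 3)*(n + 2)*(n + 6)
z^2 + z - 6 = (z - 2)*(z + 3)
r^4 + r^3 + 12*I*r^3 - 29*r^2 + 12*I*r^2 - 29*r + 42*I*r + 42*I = (r + 1)*(r - I)*(r + 6*I)*(r + 7*I)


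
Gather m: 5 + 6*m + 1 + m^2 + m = m^2 + 7*m + 6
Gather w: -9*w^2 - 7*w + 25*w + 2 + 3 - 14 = -9*w^2 + 18*w - 9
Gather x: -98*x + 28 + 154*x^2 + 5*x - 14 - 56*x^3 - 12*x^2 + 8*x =-56*x^3 + 142*x^2 - 85*x + 14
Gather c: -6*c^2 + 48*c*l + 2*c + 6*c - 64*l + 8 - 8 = -6*c^2 + c*(48*l + 8) - 64*l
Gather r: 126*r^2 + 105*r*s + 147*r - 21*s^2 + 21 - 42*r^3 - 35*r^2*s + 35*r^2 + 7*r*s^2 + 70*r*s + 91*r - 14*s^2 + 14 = -42*r^3 + r^2*(161 - 35*s) + r*(7*s^2 + 175*s + 238) - 35*s^2 + 35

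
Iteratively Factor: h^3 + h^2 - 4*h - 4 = (h - 2)*(h^2 + 3*h + 2) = (h - 2)*(h + 2)*(h + 1)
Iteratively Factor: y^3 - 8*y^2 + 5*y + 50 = (y + 2)*(y^2 - 10*y + 25) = (y - 5)*(y + 2)*(y - 5)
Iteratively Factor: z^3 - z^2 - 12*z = (z - 4)*(z^2 + 3*z) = (z - 4)*(z + 3)*(z)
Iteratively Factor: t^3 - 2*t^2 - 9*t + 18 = (t - 2)*(t^2 - 9) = (t - 2)*(t + 3)*(t - 3)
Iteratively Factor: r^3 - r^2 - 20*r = (r - 5)*(r^2 + 4*r) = r*(r - 5)*(r + 4)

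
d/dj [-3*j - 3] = -3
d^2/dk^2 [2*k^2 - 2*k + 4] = 4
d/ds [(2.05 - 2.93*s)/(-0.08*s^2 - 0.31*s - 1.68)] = (-0.2344*s^2 + 0.328*s + 5.5579)/(0.0064*s^4 + 0.0496*s^3 + 0.3649*s^2 + 1.0416*s + 2.8224)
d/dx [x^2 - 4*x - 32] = 2*x - 4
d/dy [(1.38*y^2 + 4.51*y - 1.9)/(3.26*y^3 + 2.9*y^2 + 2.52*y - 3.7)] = (-4.4988*y^4 - 29.4052*y^3 + 8.9806*y^2 + 0.808*y - 11.899)/(10.6276*y^6 + 18.908*y^5 + 24.8404*y^4 - 9.508*y^3 - 15.1096*y^2 - 18.648*y + 13.69)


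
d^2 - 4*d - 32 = (d - 8)*(d + 4)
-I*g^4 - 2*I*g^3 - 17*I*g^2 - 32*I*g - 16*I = (g + 1)*(g - 4*I)*(g + 4*I)*(-I*g - I)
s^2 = s^2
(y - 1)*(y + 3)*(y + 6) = y^3 + 8*y^2 + 9*y - 18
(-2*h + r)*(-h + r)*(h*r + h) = 2*h^3*r + 2*h^3 - 3*h^2*r^2 - 3*h^2*r + h*r^3 + h*r^2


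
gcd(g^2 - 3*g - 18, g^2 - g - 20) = 1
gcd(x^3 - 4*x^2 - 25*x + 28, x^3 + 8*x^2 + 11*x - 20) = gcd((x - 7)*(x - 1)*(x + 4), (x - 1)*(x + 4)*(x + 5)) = x^2 + 3*x - 4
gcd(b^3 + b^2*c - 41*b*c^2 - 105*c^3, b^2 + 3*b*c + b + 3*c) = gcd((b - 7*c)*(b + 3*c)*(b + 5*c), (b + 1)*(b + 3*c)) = b + 3*c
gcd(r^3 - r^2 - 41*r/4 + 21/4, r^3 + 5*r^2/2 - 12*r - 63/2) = r^2 - r/2 - 21/2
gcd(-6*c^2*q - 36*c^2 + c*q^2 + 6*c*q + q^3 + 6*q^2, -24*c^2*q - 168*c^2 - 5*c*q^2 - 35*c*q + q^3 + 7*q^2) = 3*c + q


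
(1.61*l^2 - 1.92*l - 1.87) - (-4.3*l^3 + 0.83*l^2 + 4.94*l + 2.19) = 4.3*l^3 + 0.78*l^2 - 6.86*l - 4.06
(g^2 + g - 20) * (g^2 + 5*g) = g^4 + 6*g^3 - 15*g^2 - 100*g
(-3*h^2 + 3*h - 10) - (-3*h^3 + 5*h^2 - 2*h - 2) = 3*h^3 - 8*h^2 + 5*h - 8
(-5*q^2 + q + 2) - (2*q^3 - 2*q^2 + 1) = -2*q^3 - 3*q^2 + q + 1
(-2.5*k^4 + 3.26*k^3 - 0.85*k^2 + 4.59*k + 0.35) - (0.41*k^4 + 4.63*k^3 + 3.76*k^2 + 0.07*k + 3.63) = -2.91*k^4 - 1.37*k^3 - 4.61*k^2 + 4.52*k - 3.28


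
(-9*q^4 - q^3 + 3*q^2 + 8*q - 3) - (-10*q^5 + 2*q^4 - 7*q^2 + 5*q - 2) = 10*q^5 - 11*q^4 - q^3 + 10*q^2 + 3*q - 1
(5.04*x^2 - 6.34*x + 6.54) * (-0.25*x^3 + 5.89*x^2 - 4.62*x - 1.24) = -1.26*x^5 + 31.2706*x^4 - 62.2624*x^3 + 61.5618*x^2 - 22.3532*x - 8.1096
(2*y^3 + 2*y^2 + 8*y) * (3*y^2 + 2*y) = 6*y^5 + 10*y^4 + 28*y^3 + 16*y^2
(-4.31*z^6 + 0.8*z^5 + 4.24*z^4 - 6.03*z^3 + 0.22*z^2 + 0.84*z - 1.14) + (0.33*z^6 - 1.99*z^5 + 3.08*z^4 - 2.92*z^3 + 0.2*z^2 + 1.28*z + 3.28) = -3.98*z^6 - 1.19*z^5 + 7.32*z^4 - 8.95*z^3 + 0.42*z^2 + 2.12*z + 2.14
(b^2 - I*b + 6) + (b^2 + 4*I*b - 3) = 2*b^2 + 3*I*b + 3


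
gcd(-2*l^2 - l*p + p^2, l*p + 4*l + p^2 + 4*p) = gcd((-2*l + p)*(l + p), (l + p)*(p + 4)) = l + p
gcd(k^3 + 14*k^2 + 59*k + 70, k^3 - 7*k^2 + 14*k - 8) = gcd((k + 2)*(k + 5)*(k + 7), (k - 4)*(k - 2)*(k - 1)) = 1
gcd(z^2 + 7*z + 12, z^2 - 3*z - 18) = z + 3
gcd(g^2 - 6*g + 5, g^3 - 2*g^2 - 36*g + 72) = 1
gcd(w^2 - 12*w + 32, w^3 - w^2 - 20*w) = 1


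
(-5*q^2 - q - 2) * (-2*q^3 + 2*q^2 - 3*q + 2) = 10*q^5 - 8*q^4 + 17*q^3 - 11*q^2 + 4*q - 4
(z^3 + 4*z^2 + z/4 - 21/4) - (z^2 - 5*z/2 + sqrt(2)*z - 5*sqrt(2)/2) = z^3 + 3*z^2 - sqrt(2)*z + 11*z/4 - 21/4 + 5*sqrt(2)/2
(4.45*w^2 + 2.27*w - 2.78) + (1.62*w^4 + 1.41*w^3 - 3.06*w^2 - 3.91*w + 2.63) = 1.62*w^4 + 1.41*w^3 + 1.39*w^2 - 1.64*w - 0.15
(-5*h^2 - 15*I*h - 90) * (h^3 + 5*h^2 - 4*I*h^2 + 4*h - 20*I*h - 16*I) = -5*h^5 - 25*h^4 + 5*I*h^4 - 170*h^3 + 25*I*h^3 - 750*h^2 + 380*I*h^2 - 600*h + 1800*I*h + 1440*I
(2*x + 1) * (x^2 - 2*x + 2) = 2*x^3 - 3*x^2 + 2*x + 2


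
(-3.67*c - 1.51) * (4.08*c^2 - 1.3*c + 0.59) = -14.9736*c^3 - 1.3898*c^2 - 0.2023*c - 0.8909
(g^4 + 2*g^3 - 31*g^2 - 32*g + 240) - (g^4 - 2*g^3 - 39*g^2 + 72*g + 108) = 4*g^3 + 8*g^2 - 104*g + 132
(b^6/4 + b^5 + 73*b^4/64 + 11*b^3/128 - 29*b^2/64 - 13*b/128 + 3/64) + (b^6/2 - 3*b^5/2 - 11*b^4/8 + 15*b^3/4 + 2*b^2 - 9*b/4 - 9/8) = 3*b^6/4 - b^5/2 - 15*b^4/64 + 491*b^3/128 + 99*b^2/64 - 301*b/128 - 69/64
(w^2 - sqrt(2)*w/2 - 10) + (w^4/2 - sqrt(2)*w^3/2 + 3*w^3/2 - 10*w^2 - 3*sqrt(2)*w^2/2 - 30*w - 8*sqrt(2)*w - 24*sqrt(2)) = w^4/2 - sqrt(2)*w^3/2 + 3*w^3/2 - 9*w^2 - 3*sqrt(2)*w^2/2 - 30*w - 17*sqrt(2)*w/2 - 24*sqrt(2) - 10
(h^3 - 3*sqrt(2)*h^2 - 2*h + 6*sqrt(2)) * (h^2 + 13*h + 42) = h^5 - 3*sqrt(2)*h^4 + 13*h^4 - 39*sqrt(2)*h^3 + 40*h^3 - 120*sqrt(2)*h^2 - 26*h^2 - 84*h + 78*sqrt(2)*h + 252*sqrt(2)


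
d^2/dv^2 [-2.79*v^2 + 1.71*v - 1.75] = -5.58000000000000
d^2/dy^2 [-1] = 0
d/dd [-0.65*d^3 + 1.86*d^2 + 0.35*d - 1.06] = -1.95*d^2 + 3.72*d + 0.35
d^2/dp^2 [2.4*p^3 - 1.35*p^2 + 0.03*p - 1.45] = 14.4*p - 2.7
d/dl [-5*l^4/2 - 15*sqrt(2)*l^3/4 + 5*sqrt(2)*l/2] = -10*l^3 - 45*sqrt(2)*l^2/4 + 5*sqrt(2)/2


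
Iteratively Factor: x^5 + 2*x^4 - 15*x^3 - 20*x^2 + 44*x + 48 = (x - 3)*(x^4 + 5*x^3 - 20*x - 16) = (x - 3)*(x + 1)*(x^3 + 4*x^2 - 4*x - 16) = (x - 3)*(x - 2)*(x + 1)*(x^2 + 6*x + 8) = (x - 3)*(x - 2)*(x + 1)*(x + 4)*(x + 2)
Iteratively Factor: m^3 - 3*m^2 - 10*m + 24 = (m - 4)*(m^2 + m - 6) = (m - 4)*(m - 2)*(m + 3)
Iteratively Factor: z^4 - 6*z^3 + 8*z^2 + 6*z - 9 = (z + 1)*(z^3 - 7*z^2 + 15*z - 9) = (z - 3)*(z + 1)*(z^2 - 4*z + 3) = (z - 3)*(z - 1)*(z + 1)*(z - 3)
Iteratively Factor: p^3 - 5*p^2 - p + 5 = (p - 5)*(p^2 - 1) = (p - 5)*(p + 1)*(p - 1)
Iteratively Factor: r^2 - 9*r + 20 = (r - 4)*(r - 5)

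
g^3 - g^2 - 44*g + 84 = (g - 6)*(g - 2)*(g + 7)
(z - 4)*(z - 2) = z^2 - 6*z + 8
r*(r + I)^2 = r^3 + 2*I*r^2 - r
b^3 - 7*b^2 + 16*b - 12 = (b - 3)*(b - 2)^2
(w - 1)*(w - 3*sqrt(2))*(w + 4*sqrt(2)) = w^3 - w^2 + sqrt(2)*w^2 - 24*w - sqrt(2)*w + 24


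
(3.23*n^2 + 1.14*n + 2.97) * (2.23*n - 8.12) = 7.2029*n^3 - 23.6854*n^2 - 2.6337*n - 24.1164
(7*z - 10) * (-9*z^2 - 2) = -63*z^3 + 90*z^2 - 14*z + 20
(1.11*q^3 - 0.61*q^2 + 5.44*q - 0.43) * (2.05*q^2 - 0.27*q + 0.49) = 2.2755*q^5 - 1.5502*q^4 + 11.8606*q^3 - 2.6492*q^2 + 2.7817*q - 0.2107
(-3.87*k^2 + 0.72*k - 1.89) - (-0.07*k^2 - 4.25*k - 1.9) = -3.8*k^2 + 4.97*k + 0.01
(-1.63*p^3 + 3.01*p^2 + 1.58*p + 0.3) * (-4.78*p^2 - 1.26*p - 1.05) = 7.7914*p^5 - 12.334*p^4 - 9.6335*p^3 - 6.5853*p^2 - 2.037*p - 0.315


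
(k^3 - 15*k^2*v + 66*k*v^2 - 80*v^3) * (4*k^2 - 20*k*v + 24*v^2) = 4*k^5 - 80*k^4*v + 588*k^3*v^2 - 2000*k^2*v^3 + 3184*k*v^4 - 1920*v^5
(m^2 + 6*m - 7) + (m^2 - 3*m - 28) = 2*m^2 + 3*m - 35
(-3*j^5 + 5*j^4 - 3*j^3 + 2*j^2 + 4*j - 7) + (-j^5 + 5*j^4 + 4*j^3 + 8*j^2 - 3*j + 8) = -4*j^5 + 10*j^4 + j^3 + 10*j^2 + j + 1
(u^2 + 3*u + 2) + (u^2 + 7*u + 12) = 2*u^2 + 10*u + 14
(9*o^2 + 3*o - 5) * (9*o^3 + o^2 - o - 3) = 81*o^5 + 36*o^4 - 51*o^3 - 35*o^2 - 4*o + 15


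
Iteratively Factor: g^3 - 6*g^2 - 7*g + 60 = (g - 5)*(g^2 - g - 12) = (g - 5)*(g - 4)*(g + 3)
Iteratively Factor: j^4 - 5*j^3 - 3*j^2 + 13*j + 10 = (j + 1)*(j^3 - 6*j^2 + 3*j + 10) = (j - 2)*(j + 1)*(j^2 - 4*j - 5) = (j - 2)*(j + 1)^2*(j - 5)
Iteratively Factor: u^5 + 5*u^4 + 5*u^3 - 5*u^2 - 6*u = (u + 3)*(u^4 + 2*u^3 - u^2 - 2*u) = u*(u + 3)*(u^3 + 2*u^2 - u - 2) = u*(u - 1)*(u + 3)*(u^2 + 3*u + 2) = u*(u - 1)*(u + 2)*(u + 3)*(u + 1)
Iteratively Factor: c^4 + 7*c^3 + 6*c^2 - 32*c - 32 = (c + 4)*(c^3 + 3*c^2 - 6*c - 8) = (c + 4)^2*(c^2 - c - 2) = (c + 1)*(c + 4)^2*(c - 2)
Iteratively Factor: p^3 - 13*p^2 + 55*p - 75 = (p - 3)*(p^2 - 10*p + 25) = (p - 5)*(p - 3)*(p - 5)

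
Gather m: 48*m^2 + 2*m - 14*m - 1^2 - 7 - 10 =48*m^2 - 12*m - 18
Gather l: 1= 1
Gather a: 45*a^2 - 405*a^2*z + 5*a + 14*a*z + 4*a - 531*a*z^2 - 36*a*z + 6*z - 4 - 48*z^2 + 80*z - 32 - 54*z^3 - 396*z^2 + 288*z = a^2*(45 - 405*z) + a*(-531*z^2 - 22*z + 9) - 54*z^3 - 444*z^2 + 374*z - 36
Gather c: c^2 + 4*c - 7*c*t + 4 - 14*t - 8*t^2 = c^2 + c*(4 - 7*t) - 8*t^2 - 14*t + 4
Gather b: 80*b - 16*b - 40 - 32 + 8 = 64*b - 64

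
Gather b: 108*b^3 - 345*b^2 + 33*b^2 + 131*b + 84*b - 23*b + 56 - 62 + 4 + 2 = 108*b^3 - 312*b^2 + 192*b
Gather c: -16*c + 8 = 8 - 16*c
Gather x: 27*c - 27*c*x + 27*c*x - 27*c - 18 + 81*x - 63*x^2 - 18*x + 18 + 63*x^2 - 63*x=0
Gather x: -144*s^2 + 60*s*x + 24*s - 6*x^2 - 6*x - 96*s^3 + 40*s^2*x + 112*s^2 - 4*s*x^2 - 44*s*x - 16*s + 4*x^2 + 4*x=-96*s^3 - 32*s^2 + 8*s + x^2*(-4*s - 2) + x*(40*s^2 + 16*s - 2)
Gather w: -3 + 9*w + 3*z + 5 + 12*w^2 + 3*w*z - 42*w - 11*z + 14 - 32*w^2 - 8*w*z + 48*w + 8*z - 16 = -20*w^2 + w*(15 - 5*z)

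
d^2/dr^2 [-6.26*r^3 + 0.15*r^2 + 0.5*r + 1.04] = 0.3 - 37.56*r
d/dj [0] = 0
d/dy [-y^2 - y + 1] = -2*y - 1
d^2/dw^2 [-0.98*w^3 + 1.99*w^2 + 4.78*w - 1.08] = 3.98 - 5.88*w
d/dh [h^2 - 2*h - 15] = 2*h - 2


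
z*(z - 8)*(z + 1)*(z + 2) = z^4 - 5*z^3 - 22*z^2 - 16*z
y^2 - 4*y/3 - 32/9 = (y - 8/3)*(y + 4/3)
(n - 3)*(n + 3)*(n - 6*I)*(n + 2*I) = n^4 - 4*I*n^3 + 3*n^2 + 36*I*n - 108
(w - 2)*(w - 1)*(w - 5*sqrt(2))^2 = w^4 - 10*sqrt(2)*w^3 - 3*w^3 + 30*sqrt(2)*w^2 + 52*w^2 - 150*w - 20*sqrt(2)*w + 100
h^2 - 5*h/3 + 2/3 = (h - 1)*(h - 2/3)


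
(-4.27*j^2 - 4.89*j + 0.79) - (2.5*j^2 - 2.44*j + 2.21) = -6.77*j^2 - 2.45*j - 1.42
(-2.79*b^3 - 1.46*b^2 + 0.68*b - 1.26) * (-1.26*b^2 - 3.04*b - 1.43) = 3.5154*b^5 + 10.3212*b^4 + 7.5713*b^3 + 1.6082*b^2 + 2.858*b + 1.8018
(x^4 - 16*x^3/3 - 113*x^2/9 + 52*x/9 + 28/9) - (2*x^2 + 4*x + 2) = x^4 - 16*x^3/3 - 131*x^2/9 + 16*x/9 + 10/9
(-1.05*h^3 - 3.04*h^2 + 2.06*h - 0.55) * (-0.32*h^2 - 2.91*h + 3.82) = 0.336*h^5 + 4.0283*h^4 + 4.1762*h^3 - 17.4314*h^2 + 9.4697*h - 2.101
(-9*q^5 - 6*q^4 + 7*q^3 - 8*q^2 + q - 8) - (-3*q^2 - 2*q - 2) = -9*q^5 - 6*q^4 + 7*q^3 - 5*q^2 + 3*q - 6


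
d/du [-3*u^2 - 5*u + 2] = -6*u - 5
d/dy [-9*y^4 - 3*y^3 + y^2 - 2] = y*(-36*y^2 - 9*y + 2)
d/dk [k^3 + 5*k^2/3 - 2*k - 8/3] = 3*k^2 + 10*k/3 - 2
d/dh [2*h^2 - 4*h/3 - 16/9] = 4*h - 4/3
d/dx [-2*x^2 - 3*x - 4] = -4*x - 3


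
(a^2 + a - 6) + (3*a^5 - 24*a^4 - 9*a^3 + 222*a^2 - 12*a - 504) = 3*a^5 - 24*a^4 - 9*a^3 + 223*a^2 - 11*a - 510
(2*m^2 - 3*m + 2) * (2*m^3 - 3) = 4*m^5 - 6*m^4 + 4*m^3 - 6*m^2 + 9*m - 6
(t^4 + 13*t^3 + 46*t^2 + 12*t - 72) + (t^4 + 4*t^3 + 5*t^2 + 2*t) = 2*t^4 + 17*t^3 + 51*t^2 + 14*t - 72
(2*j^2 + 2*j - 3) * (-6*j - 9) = -12*j^3 - 30*j^2 + 27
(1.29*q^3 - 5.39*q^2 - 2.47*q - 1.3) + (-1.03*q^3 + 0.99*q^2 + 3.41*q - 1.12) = 0.26*q^3 - 4.4*q^2 + 0.94*q - 2.42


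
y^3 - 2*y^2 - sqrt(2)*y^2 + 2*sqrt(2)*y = y*(y - 2)*(y - sqrt(2))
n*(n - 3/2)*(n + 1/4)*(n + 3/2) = n^4 + n^3/4 - 9*n^2/4 - 9*n/16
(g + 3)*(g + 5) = g^2 + 8*g + 15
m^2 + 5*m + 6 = (m + 2)*(m + 3)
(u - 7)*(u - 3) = u^2 - 10*u + 21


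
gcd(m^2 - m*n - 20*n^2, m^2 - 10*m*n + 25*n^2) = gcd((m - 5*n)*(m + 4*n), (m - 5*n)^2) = m - 5*n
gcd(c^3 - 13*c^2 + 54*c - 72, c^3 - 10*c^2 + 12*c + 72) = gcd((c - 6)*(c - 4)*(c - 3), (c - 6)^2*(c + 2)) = c - 6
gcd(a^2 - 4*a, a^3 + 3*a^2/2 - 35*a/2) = a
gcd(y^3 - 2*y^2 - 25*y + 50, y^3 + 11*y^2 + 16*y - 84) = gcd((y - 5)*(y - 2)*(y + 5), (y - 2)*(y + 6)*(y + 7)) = y - 2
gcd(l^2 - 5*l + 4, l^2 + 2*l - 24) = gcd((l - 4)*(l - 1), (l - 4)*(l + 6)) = l - 4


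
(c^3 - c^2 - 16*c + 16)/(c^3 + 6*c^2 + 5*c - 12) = (c - 4)/(c + 3)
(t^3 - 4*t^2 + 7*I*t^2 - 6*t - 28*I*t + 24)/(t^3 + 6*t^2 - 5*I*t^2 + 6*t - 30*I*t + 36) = (t^2 + t*(-4 + 6*I) - 24*I)/(t^2 + t*(6 - 6*I) - 36*I)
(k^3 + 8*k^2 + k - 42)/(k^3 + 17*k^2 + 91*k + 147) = (k - 2)/(k + 7)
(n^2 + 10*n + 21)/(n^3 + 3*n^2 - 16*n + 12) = (n^2 + 10*n + 21)/(n^3 + 3*n^2 - 16*n + 12)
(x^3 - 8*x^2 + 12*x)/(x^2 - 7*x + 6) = x*(x - 2)/(x - 1)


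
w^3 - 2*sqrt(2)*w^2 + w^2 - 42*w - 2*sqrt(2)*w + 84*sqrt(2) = (w - 6)*(w + 7)*(w - 2*sqrt(2))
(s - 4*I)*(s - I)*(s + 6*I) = s^3 + I*s^2 + 26*s - 24*I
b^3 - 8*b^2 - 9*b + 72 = (b - 8)*(b - 3)*(b + 3)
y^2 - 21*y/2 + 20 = (y - 8)*(y - 5/2)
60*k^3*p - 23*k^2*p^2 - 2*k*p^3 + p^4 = p*(-4*k + p)*(-3*k + p)*(5*k + p)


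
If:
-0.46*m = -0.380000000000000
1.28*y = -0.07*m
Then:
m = 0.83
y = -0.05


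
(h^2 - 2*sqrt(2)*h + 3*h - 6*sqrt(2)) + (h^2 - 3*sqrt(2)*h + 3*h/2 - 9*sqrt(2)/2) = 2*h^2 - 5*sqrt(2)*h + 9*h/2 - 21*sqrt(2)/2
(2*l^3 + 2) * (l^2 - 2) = 2*l^5 - 4*l^3 + 2*l^2 - 4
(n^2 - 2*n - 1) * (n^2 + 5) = n^4 - 2*n^3 + 4*n^2 - 10*n - 5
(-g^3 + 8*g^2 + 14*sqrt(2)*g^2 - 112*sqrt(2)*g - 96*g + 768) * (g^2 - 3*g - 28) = -g^5 + 11*g^4 + 14*sqrt(2)*g^4 - 154*sqrt(2)*g^3 - 92*g^3 - 56*sqrt(2)*g^2 + 832*g^2 + 384*g + 3136*sqrt(2)*g - 21504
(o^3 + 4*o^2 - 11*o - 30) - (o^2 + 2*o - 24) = o^3 + 3*o^2 - 13*o - 6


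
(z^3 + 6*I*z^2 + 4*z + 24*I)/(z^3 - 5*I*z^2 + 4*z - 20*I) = (z + 6*I)/(z - 5*I)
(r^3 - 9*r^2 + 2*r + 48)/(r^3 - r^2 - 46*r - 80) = (r - 3)/(r + 5)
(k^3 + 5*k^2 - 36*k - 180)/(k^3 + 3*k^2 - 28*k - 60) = (k^2 - k - 30)/(k^2 - 3*k - 10)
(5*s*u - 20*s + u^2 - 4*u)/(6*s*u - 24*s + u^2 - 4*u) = (5*s + u)/(6*s + u)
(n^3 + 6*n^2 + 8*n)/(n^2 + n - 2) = n*(n + 4)/(n - 1)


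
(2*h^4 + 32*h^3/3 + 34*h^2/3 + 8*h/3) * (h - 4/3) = 2*h^5 + 8*h^4 - 26*h^3/9 - 112*h^2/9 - 32*h/9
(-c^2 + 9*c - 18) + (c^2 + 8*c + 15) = 17*c - 3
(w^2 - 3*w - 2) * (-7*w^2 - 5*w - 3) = -7*w^4 + 16*w^3 + 26*w^2 + 19*w + 6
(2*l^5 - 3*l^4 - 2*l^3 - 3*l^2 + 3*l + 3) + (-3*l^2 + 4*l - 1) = 2*l^5 - 3*l^4 - 2*l^3 - 6*l^2 + 7*l + 2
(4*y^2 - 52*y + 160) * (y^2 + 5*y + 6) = 4*y^4 - 32*y^3 - 76*y^2 + 488*y + 960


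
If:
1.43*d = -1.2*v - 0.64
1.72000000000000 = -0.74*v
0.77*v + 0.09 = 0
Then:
No Solution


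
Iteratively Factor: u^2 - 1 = (u - 1)*(u + 1)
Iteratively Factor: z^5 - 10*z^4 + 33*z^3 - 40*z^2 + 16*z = (z - 4)*(z^4 - 6*z^3 + 9*z^2 - 4*z) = (z - 4)*(z - 1)*(z^3 - 5*z^2 + 4*z) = (z - 4)^2*(z - 1)*(z^2 - z) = z*(z - 4)^2*(z - 1)*(z - 1)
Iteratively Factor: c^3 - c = (c - 1)*(c^2 + c) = (c - 1)*(c + 1)*(c)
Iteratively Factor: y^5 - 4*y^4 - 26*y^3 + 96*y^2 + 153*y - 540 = (y + 4)*(y^4 - 8*y^3 + 6*y^2 + 72*y - 135) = (y - 3)*(y + 4)*(y^3 - 5*y^2 - 9*y + 45) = (y - 5)*(y - 3)*(y + 4)*(y^2 - 9) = (y - 5)*(y - 3)^2*(y + 4)*(y + 3)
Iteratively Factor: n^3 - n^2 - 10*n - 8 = (n - 4)*(n^2 + 3*n + 2) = (n - 4)*(n + 2)*(n + 1)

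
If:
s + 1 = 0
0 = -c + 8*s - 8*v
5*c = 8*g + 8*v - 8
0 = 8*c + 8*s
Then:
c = 1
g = 11/4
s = -1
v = -9/8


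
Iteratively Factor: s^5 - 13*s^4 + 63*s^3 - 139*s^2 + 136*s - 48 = (s - 1)*(s^4 - 12*s^3 + 51*s^2 - 88*s + 48) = (s - 3)*(s - 1)*(s^3 - 9*s^2 + 24*s - 16) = (s - 4)*(s - 3)*(s - 1)*(s^2 - 5*s + 4) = (s - 4)*(s - 3)*(s - 1)^2*(s - 4)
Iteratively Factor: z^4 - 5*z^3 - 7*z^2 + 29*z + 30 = (z - 5)*(z^3 - 7*z - 6) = (z - 5)*(z + 1)*(z^2 - z - 6) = (z - 5)*(z - 3)*(z + 1)*(z + 2)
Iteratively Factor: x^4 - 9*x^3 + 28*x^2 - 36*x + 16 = (x - 2)*(x^3 - 7*x^2 + 14*x - 8) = (x - 4)*(x - 2)*(x^2 - 3*x + 2) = (x - 4)*(x - 2)^2*(x - 1)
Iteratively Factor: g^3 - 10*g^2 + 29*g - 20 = (g - 5)*(g^2 - 5*g + 4) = (g - 5)*(g - 4)*(g - 1)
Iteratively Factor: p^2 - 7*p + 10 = (p - 2)*(p - 5)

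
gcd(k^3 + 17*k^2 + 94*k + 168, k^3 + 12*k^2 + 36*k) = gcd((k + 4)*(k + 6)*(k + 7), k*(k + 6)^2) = k + 6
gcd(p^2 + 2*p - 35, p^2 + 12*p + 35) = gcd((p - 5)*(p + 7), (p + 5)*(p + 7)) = p + 7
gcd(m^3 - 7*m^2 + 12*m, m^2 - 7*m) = m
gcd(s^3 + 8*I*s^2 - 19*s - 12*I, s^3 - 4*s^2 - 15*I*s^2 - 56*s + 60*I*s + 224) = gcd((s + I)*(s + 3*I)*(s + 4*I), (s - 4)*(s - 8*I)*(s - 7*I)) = 1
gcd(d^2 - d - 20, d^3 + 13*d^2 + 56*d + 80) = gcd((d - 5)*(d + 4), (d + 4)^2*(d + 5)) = d + 4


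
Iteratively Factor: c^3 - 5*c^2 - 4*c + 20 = (c - 2)*(c^2 - 3*c - 10) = (c - 5)*(c - 2)*(c + 2)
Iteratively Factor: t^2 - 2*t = (t)*(t - 2)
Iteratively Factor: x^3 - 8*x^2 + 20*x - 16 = (x - 2)*(x^2 - 6*x + 8) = (x - 4)*(x - 2)*(x - 2)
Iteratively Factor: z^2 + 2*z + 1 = (z + 1)*(z + 1)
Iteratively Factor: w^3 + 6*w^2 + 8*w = (w + 2)*(w^2 + 4*w) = w*(w + 2)*(w + 4)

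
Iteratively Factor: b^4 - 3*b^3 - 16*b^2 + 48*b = (b)*(b^3 - 3*b^2 - 16*b + 48) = b*(b + 4)*(b^2 - 7*b + 12) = b*(b - 4)*(b + 4)*(b - 3)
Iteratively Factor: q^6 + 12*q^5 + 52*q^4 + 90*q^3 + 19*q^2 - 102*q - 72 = (q + 3)*(q^5 + 9*q^4 + 25*q^3 + 15*q^2 - 26*q - 24) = (q + 3)*(q + 4)*(q^4 + 5*q^3 + 5*q^2 - 5*q - 6) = (q - 1)*(q + 3)*(q + 4)*(q^3 + 6*q^2 + 11*q + 6) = (q - 1)*(q + 2)*(q + 3)*(q + 4)*(q^2 + 4*q + 3) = (q - 1)*(q + 2)*(q + 3)^2*(q + 4)*(q + 1)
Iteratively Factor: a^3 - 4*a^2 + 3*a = (a - 3)*(a^2 - a) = (a - 3)*(a - 1)*(a)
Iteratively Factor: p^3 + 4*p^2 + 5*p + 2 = (p + 1)*(p^2 + 3*p + 2) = (p + 1)^2*(p + 2)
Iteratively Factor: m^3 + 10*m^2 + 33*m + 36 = (m + 4)*(m^2 + 6*m + 9) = (m + 3)*(m + 4)*(m + 3)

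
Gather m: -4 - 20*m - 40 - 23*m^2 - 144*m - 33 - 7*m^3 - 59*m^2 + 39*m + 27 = -7*m^3 - 82*m^2 - 125*m - 50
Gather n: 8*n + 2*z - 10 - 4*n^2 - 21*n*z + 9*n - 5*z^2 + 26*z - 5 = -4*n^2 + n*(17 - 21*z) - 5*z^2 + 28*z - 15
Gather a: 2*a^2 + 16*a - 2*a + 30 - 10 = 2*a^2 + 14*a + 20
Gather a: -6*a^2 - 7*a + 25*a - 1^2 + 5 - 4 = -6*a^2 + 18*a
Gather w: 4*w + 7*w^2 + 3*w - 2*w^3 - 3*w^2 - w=-2*w^3 + 4*w^2 + 6*w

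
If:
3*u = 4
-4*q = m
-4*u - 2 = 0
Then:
No Solution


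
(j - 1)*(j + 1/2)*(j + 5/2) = j^3 + 2*j^2 - 7*j/4 - 5/4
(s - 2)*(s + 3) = s^2 + s - 6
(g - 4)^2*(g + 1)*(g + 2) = g^4 - 5*g^3 - 6*g^2 + 32*g + 32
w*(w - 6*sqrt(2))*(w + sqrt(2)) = w^3 - 5*sqrt(2)*w^2 - 12*w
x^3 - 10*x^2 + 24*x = x*(x - 6)*(x - 4)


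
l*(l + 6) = l^2 + 6*l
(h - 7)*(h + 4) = h^2 - 3*h - 28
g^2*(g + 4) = g^3 + 4*g^2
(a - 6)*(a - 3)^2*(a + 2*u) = a^4 + 2*a^3*u - 12*a^3 - 24*a^2*u + 45*a^2 + 90*a*u - 54*a - 108*u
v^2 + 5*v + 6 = (v + 2)*(v + 3)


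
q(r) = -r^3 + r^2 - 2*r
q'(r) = -3*r^2 + 2*r - 2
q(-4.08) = 92.72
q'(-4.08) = -60.10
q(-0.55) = 1.57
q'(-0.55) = -4.01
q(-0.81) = 2.81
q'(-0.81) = -5.59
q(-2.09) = 17.68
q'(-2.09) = -19.28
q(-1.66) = 10.65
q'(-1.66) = -13.59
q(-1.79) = 12.52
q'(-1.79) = -15.19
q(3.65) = -42.60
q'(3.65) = -34.67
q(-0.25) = 0.58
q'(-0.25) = -2.69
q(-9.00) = 828.00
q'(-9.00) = -263.00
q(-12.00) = 1896.00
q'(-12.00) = -458.00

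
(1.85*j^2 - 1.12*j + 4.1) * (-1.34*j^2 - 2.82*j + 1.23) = -2.479*j^4 - 3.7162*j^3 - 0.0600999999999994*j^2 - 12.9396*j + 5.043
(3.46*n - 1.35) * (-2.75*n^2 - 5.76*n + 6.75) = -9.515*n^3 - 16.2171*n^2 + 31.131*n - 9.1125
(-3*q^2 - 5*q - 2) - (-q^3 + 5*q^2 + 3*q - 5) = q^3 - 8*q^2 - 8*q + 3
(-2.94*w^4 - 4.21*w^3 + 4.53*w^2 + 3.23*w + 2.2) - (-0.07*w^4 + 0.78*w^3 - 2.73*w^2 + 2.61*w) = -2.87*w^4 - 4.99*w^3 + 7.26*w^2 + 0.62*w + 2.2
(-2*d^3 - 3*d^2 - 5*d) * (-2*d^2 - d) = 4*d^5 + 8*d^4 + 13*d^3 + 5*d^2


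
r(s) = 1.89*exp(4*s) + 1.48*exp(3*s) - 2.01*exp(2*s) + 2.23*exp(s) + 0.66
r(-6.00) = 0.67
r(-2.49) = 0.83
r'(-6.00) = 0.01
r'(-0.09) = 7.34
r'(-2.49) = 0.16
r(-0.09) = 3.47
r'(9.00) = 32595272526444100.00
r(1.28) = 367.80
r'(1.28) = 1427.65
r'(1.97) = 21434.02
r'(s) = 7.56*exp(4*s) + 4.44*exp(3*s) - 4.02*exp(2*s) + 2.23*exp(s)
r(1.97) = 5455.90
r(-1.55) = 1.06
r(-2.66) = 0.81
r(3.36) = 1332026.90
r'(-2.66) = 0.14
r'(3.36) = 5295929.94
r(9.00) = 8149014923485340.00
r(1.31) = 413.24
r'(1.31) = 1605.42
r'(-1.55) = 0.35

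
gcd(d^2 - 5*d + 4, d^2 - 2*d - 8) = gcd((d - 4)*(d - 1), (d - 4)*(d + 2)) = d - 4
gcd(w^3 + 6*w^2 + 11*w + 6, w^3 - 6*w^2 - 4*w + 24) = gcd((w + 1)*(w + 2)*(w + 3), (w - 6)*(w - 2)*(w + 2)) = w + 2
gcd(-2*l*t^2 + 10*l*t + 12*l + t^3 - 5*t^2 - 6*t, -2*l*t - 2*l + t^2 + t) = -2*l*t - 2*l + t^2 + t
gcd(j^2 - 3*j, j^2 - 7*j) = j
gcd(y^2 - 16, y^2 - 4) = 1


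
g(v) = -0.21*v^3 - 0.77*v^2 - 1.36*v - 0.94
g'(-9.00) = -38.53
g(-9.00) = 102.02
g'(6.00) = -33.28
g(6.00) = -82.18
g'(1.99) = -6.92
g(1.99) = -8.35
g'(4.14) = -18.53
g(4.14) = -34.67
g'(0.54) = -2.38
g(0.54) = -1.93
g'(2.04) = -7.12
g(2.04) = -8.70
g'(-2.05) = -0.85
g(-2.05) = 0.42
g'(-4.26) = -6.23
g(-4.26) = 7.11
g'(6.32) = -36.26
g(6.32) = -93.30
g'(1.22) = -4.18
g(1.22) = -4.13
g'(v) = -0.63*v^2 - 1.54*v - 1.36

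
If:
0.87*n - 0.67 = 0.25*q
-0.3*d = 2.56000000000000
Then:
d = -8.53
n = 0.28735632183908*q + 0.770114942528736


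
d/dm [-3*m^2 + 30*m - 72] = 30 - 6*m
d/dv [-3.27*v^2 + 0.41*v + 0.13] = 0.41 - 6.54*v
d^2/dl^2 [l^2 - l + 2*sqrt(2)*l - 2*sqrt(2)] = 2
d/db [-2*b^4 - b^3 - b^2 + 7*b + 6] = -8*b^3 - 3*b^2 - 2*b + 7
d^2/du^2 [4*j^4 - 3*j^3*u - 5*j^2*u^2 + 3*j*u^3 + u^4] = -10*j^2 + 18*j*u + 12*u^2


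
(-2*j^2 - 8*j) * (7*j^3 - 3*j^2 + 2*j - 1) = -14*j^5 - 50*j^4 + 20*j^3 - 14*j^2 + 8*j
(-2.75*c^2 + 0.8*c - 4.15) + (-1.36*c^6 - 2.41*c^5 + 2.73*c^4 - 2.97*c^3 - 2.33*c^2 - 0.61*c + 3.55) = -1.36*c^6 - 2.41*c^5 + 2.73*c^4 - 2.97*c^3 - 5.08*c^2 + 0.19*c - 0.600000000000001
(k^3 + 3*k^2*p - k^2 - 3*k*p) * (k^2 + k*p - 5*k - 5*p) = k^5 + 4*k^4*p - 6*k^4 + 3*k^3*p^2 - 24*k^3*p + 5*k^3 - 18*k^2*p^2 + 20*k^2*p + 15*k*p^2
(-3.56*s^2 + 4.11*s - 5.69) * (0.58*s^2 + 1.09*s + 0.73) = -2.0648*s^4 - 1.4966*s^3 - 1.4191*s^2 - 3.2018*s - 4.1537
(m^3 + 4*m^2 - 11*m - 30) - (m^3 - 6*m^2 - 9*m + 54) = 10*m^2 - 2*m - 84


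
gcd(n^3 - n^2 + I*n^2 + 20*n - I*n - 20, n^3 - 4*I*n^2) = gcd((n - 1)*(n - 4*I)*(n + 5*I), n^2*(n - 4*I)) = n - 4*I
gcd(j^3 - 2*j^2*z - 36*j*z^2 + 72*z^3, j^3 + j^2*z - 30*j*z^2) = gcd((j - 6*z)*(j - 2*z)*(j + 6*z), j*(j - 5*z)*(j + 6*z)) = j + 6*z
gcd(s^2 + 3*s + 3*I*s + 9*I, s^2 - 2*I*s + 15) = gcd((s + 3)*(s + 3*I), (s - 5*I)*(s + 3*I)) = s + 3*I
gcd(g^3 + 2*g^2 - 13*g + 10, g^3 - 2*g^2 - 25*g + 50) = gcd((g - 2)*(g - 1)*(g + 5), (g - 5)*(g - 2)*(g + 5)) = g^2 + 3*g - 10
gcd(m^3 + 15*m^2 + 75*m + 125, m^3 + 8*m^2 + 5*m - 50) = m^2 + 10*m + 25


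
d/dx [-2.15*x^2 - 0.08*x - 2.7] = -4.3*x - 0.08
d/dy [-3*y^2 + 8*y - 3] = 8 - 6*y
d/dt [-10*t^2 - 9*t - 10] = -20*t - 9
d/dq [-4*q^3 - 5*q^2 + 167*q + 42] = -12*q^2 - 10*q + 167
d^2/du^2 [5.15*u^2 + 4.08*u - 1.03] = 10.3000000000000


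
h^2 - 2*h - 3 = (h - 3)*(h + 1)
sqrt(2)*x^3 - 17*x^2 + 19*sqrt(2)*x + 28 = (x - 7*sqrt(2))*(x - 2*sqrt(2))*(sqrt(2)*x + 1)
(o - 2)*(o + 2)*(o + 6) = o^3 + 6*o^2 - 4*o - 24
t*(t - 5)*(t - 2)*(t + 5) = t^4 - 2*t^3 - 25*t^2 + 50*t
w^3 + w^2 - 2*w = w*(w - 1)*(w + 2)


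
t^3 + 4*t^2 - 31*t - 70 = (t - 5)*(t + 2)*(t + 7)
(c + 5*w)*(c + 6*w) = c^2 + 11*c*w + 30*w^2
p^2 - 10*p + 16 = (p - 8)*(p - 2)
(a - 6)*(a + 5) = a^2 - a - 30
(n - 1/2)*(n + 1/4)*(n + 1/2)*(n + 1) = n^4 + 5*n^3/4 - 5*n/16 - 1/16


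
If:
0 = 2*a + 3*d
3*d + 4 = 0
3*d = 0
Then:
No Solution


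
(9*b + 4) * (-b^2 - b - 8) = -9*b^3 - 13*b^2 - 76*b - 32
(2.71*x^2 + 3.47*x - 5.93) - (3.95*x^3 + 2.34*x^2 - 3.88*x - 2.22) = -3.95*x^3 + 0.37*x^2 + 7.35*x - 3.71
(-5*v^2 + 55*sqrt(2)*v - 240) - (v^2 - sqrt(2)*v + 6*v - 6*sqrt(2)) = -6*v^2 - 6*v + 56*sqrt(2)*v - 240 + 6*sqrt(2)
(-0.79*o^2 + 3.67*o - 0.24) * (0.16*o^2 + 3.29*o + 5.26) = -0.1264*o^4 - 2.0119*o^3 + 7.8805*o^2 + 18.5146*o - 1.2624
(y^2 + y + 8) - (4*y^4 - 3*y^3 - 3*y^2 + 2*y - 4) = -4*y^4 + 3*y^3 + 4*y^2 - y + 12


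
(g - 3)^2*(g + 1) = g^3 - 5*g^2 + 3*g + 9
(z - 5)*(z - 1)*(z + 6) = z^3 - 31*z + 30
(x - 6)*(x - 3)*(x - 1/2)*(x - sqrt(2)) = x^4 - 19*x^3/2 - sqrt(2)*x^3 + 19*sqrt(2)*x^2/2 + 45*x^2/2 - 45*sqrt(2)*x/2 - 9*x + 9*sqrt(2)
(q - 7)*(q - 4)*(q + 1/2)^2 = q^4 - 10*q^3 + 69*q^2/4 + 101*q/4 + 7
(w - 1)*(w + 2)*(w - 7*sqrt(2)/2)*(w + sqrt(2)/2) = w^4 - 3*sqrt(2)*w^3 + w^3 - 11*w^2/2 - 3*sqrt(2)*w^2 - 7*w/2 + 6*sqrt(2)*w + 7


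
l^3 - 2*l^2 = l^2*(l - 2)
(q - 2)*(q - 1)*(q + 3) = q^3 - 7*q + 6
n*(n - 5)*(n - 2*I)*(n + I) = n^4 - 5*n^3 - I*n^3 + 2*n^2 + 5*I*n^2 - 10*n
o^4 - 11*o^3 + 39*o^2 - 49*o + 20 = (o - 5)*(o - 4)*(o - 1)^2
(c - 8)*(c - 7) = c^2 - 15*c + 56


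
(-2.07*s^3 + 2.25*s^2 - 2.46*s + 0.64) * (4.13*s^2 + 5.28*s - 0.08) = -8.5491*s^5 - 1.6371*s^4 + 1.8858*s^3 - 10.5256*s^2 + 3.576*s - 0.0512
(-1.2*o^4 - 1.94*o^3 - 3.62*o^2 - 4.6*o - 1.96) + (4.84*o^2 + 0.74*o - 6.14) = -1.2*o^4 - 1.94*o^3 + 1.22*o^2 - 3.86*o - 8.1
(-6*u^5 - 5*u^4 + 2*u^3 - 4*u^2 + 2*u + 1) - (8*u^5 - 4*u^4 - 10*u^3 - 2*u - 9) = -14*u^5 - u^4 + 12*u^3 - 4*u^2 + 4*u + 10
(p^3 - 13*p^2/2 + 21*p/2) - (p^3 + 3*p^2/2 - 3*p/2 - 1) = -8*p^2 + 12*p + 1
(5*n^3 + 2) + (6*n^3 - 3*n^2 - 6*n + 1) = 11*n^3 - 3*n^2 - 6*n + 3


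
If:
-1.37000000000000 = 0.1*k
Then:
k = -13.70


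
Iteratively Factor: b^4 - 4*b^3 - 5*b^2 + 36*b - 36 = (b + 3)*(b^3 - 7*b^2 + 16*b - 12) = (b - 3)*(b + 3)*(b^2 - 4*b + 4) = (b - 3)*(b - 2)*(b + 3)*(b - 2)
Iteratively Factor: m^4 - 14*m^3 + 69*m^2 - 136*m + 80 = (m - 5)*(m^3 - 9*m^2 + 24*m - 16) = (m - 5)*(m - 4)*(m^2 - 5*m + 4) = (m - 5)*(m - 4)^2*(m - 1)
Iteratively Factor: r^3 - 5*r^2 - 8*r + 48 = (r - 4)*(r^2 - r - 12) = (r - 4)*(r + 3)*(r - 4)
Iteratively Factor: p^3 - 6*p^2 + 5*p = (p)*(p^2 - 6*p + 5) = p*(p - 5)*(p - 1)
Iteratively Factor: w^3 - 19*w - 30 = (w + 3)*(w^2 - 3*w - 10) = (w + 2)*(w + 3)*(w - 5)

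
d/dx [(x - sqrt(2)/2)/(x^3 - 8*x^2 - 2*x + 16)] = (x^3 - 8*x^2 - 2*x + (2*x - sqrt(2))*(-3*x^2 + 16*x + 2)/2 + 16)/(x^3 - 8*x^2 - 2*x + 16)^2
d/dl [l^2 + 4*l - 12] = 2*l + 4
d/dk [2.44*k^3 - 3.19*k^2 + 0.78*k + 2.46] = 7.32*k^2 - 6.38*k + 0.78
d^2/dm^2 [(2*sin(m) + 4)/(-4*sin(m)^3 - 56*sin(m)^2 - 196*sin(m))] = (2*sin(m)^2 + 2*sin(m) + 25 + 37/sin(m) - 56/sin(m)^2 - 98/sin(m)^3)/(sin(m) + 7)^4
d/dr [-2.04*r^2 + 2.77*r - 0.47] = 2.77 - 4.08*r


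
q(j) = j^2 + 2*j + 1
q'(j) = 2*j + 2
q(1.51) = 6.30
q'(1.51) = 5.02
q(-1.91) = 0.83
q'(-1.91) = -1.82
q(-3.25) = 5.06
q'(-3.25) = -4.50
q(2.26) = 10.63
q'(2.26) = 6.52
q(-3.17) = 4.71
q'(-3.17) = -4.34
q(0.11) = 1.23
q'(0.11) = 2.22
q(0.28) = 1.64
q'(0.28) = 2.56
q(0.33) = 1.77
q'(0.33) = 2.66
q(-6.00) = 25.00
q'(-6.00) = -10.00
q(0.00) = 1.00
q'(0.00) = 2.00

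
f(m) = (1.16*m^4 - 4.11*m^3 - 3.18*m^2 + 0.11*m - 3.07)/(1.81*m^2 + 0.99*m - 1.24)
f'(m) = (-3.62*m - 0.99)*(1.16*m^4 - 4.11*m^3 - 3.18*m^2 + 0.11*m - 3.07)/(1.81*m^2 + 0.99*m - 1.24)^2 + (4.64*m^3 - 12.33*m^2 - 6.36*m + 0.11)/(1.81*m^2 + 0.99*m - 1.24)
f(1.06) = -5.40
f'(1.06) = 6.03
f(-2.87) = 13.51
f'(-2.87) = -6.09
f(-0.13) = 2.34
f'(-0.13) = 0.37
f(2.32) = -3.49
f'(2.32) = 0.89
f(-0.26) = 2.35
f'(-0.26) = -0.53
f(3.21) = -2.34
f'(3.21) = 1.73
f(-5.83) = 37.48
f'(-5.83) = -10.05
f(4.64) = 1.33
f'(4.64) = 3.43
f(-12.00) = 124.00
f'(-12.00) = -17.99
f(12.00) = 60.79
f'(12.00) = 12.77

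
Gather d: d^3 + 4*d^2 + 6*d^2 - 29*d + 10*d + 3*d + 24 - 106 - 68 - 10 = d^3 + 10*d^2 - 16*d - 160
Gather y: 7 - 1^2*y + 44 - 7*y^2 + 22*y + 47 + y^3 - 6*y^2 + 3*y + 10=y^3 - 13*y^2 + 24*y + 108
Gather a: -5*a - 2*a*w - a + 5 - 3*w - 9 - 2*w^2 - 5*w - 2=a*(-2*w - 6) - 2*w^2 - 8*w - 6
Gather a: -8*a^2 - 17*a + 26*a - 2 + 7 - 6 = -8*a^2 + 9*a - 1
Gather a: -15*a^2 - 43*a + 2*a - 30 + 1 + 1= -15*a^2 - 41*a - 28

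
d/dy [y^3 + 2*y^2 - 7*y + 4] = 3*y^2 + 4*y - 7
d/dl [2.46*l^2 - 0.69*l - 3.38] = 4.92*l - 0.69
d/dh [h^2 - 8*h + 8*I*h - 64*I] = 2*h - 8 + 8*I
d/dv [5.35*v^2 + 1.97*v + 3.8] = 10.7*v + 1.97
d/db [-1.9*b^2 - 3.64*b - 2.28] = -3.8*b - 3.64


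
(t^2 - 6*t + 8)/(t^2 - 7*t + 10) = (t - 4)/(t - 5)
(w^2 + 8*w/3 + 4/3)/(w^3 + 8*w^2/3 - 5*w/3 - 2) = (w + 2)/(w^2 + 2*w - 3)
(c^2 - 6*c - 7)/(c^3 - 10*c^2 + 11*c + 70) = (c + 1)/(c^2 - 3*c - 10)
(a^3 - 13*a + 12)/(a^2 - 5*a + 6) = (a^2 + 3*a - 4)/(a - 2)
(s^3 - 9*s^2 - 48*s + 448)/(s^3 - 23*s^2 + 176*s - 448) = (s + 7)/(s - 7)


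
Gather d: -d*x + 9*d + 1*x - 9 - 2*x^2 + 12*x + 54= d*(9 - x) - 2*x^2 + 13*x + 45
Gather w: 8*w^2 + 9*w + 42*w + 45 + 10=8*w^2 + 51*w + 55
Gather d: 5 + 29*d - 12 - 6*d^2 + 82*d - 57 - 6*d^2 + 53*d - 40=-12*d^2 + 164*d - 104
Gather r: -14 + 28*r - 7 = 28*r - 21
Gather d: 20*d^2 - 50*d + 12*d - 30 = 20*d^2 - 38*d - 30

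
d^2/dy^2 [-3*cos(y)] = 3*cos(y)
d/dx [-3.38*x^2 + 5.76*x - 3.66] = 5.76 - 6.76*x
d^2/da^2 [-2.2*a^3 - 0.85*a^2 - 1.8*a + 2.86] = -13.2*a - 1.7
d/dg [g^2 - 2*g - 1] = 2*g - 2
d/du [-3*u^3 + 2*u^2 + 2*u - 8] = -9*u^2 + 4*u + 2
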